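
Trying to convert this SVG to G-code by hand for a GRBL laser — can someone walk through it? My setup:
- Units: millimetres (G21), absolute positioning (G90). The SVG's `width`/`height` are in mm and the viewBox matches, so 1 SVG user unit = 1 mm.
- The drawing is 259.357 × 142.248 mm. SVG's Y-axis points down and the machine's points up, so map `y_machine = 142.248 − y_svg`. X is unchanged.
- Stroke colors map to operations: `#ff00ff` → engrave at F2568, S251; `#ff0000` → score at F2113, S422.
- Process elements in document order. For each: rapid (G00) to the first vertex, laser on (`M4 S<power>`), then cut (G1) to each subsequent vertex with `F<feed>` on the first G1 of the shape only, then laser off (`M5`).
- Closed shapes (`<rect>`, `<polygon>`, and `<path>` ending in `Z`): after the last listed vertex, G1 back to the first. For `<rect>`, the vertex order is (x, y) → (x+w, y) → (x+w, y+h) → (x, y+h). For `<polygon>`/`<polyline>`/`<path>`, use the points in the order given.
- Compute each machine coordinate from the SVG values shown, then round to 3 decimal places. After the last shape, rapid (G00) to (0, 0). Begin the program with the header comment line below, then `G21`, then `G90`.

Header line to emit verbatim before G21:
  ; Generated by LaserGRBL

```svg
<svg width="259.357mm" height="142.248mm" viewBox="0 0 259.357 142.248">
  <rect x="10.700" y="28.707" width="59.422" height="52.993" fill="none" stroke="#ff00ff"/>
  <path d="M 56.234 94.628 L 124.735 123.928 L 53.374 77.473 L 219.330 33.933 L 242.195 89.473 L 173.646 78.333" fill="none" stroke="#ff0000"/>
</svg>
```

; Generated by LaserGRBL
G21
G90
G00 X10.700 Y113.541
M4 S251
G1 X70.122 Y113.541 F2568
G1 X70.122 Y60.548
G1 X10.700 Y60.548
G1 X10.700 Y113.541
M5
G00 X56.234 Y47.620
M4 S422
G1 X124.735 Y18.320 F2113
G1 X53.374 Y64.775
G1 X219.330 Y108.315
G1 X242.195 Y52.775
G1 X173.646 Y63.915
M5
G00 X0.000 Y0.000

1 u = 1 mm; y_m = 142.248 − y.

[1] `<rect>` rectangle, #ff00ff→engrave S251 F2568: (10.700,113.541) → (70.122,113.541) → (70.122,60.548) → (10.700,60.548) → (10.700,113.541) (closed)

[2] `<path>` open polyline, #ff0000→score S422 F2113: (56.234,47.620) → (124.735,18.320) → (53.374,64.775) → (219.330,108.315) → (242.195,52.775) → (173.646,63.915)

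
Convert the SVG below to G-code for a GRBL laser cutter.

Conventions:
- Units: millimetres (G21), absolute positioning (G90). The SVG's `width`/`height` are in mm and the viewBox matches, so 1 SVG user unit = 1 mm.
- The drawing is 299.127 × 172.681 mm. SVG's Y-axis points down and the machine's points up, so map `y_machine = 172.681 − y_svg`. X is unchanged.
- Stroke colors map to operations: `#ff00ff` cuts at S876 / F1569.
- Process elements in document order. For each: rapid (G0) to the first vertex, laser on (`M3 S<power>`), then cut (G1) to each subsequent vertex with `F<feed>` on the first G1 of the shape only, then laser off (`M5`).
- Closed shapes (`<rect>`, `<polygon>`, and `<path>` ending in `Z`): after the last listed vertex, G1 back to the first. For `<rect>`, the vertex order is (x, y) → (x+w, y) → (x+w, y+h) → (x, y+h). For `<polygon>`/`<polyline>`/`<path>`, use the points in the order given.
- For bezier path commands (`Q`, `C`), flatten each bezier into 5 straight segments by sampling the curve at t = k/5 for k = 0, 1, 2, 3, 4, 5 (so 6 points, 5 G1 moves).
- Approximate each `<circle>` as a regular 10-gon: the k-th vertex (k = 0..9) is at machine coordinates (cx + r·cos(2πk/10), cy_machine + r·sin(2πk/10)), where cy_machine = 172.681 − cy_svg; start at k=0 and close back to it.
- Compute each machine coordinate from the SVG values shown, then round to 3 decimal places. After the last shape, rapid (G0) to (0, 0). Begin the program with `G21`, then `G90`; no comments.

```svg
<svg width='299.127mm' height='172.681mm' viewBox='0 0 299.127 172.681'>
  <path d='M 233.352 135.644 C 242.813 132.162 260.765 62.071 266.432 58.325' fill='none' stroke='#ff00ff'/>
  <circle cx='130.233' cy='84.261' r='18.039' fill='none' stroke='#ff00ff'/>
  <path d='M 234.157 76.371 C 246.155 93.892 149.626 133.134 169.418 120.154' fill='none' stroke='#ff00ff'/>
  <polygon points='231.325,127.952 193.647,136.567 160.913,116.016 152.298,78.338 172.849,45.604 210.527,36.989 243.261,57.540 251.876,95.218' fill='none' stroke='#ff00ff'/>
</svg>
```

viewBox `0 0 299.127 172.681` with mm width/height → 1 unit = 1 mm. Flip: y_m = 172.681 − y_svg.

**Shape 1** — `<path>` cubic bezier, stroke `#ff00ff` → cut (S876, F1569). Control points (SVG): P0=(233.352,135.644), P1=(242.813,132.162), P2=(260.765,62.071), P3=(266.432,58.325); sampled at t=k/5. Machine vertices: (233.352,37.037) → (239.881,46.056) → (247.451,64.679) → (255.064,86.524) → (261.724,105.211) → (266.432,114.356). Open path.

**Shape 2** — `<circle>` circle, stroke `#ff00ff` → cut (S876, F1569). Machine vertices: (148.272,88.420) → (144.827,99.023) → (135.807,105.576) → (124.659,105.576) → (115.639,99.023) → (112.194,88.420) → (115.639,77.817) → (124.659,71.264) → (135.807,71.264) → (144.827,77.817) → (148.272,88.420). Closed: final G1 returns to the first vertex.

**Shape 3** — `<path>` cubic bezier, stroke `#ff00ff` → cut (S876, F1569). Control points (SVG): P0=(234.157,76.371), P1=(246.155,93.892), P2=(149.626,133.134), P3=(169.418,120.154); sampled at t=k/5. Machine vertices: (234.157,96.310) → (230.131,83.782) → (210.852,69.591) → (187.111,57.285) → (169.703,50.414) → (169.418,52.527). Open path.

**Shape 4** — `<polygon>` regular polygon, stroke `#ff00ff` → cut (S876, F1569). Machine vertices: (231.325,44.729) → (193.647,36.114) → (160.913,56.665) → (152.298,94.343) → (172.849,127.077) → (210.527,135.692) → (243.261,115.141) → (251.876,77.463) → (231.325,44.729). Closed: final G1 returns to the first vertex.

G21
G90
G0 X233.352 Y37.037
M3 S876
G1 X239.881 Y46.056 F1569
G1 X247.451 Y64.679
G1 X255.064 Y86.524
G1 X261.724 Y105.211
G1 X266.432 Y114.356
M5
G0 X148.272 Y88.420
M3 S876
G1 X144.827 Y99.023 F1569
G1 X135.807 Y105.576
G1 X124.659 Y105.576
G1 X115.639 Y99.023
G1 X112.194 Y88.420
G1 X115.639 Y77.817
G1 X124.659 Y71.264
G1 X135.807 Y71.264
G1 X144.827 Y77.817
G1 X148.272 Y88.420
M5
G0 X234.157 Y96.310
M3 S876
G1 X230.131 Y83.782 F1569
G1 X210.852 Y69.591
G1 X187.111 Y57.285
G1 X169.703 Y50.414
G1 X169.418 Y52.527
M5
G0 X231.325 Y44.729
M3 S876
G1 X193.647 Y36.114 F1569
G1 X160.913 Y56.665
G1 X152.298 Y94.343
G1 X172.849 Y127.077
G1 X210.527 Y135.692
G1 X243.261 Y115.141
G1 X251.876 Y77.463
G1 X231.325 Y44.729
M5
G0 X0.000 Y0.000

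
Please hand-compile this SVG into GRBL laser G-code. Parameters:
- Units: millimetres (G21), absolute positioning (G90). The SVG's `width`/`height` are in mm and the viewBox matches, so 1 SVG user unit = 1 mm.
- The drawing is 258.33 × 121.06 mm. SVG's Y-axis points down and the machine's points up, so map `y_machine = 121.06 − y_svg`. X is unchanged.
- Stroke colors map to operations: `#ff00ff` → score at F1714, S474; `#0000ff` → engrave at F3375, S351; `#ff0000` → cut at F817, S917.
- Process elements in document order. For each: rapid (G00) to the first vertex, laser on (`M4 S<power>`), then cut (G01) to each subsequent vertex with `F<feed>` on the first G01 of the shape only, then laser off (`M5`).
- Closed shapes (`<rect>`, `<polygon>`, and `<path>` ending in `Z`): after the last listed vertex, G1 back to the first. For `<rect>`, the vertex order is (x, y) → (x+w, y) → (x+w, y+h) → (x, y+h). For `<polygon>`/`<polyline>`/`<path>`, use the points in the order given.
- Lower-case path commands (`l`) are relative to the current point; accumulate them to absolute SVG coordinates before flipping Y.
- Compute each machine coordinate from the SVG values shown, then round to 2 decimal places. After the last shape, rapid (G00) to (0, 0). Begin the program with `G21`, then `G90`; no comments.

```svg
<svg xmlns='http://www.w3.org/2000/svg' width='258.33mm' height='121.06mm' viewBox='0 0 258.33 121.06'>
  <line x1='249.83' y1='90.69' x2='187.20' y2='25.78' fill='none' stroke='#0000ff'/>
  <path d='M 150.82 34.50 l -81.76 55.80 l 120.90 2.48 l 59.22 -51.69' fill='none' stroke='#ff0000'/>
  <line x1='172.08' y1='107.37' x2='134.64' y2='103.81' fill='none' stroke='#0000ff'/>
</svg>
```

G21
G90
G00 X249.83 Y30.37
M4 S351
G01 X187.20 Y95.28 F3375
M5
G00 X150.82 Y86.56
M4 S917
G01 X69.06 Y30.76 F817
G01 X189.96 Y28.28
G01 X249.18 Y79.97
M5
G00 X172.08 Y13.69
M4 S351
G01 X134.64 Y17.25 F3375
M5
G00 X0.00 Y0.00

Since the viewBox matches the mm dimensions, user units are millimetres directly. The only transform is the Y-flip y_m = 121.06 − y_svg.

Shape 1 is a line segment drawn with `<line>`. Its stroke #0000ff means engrave at S351, F3375. After flipping Y the toolpath is (249.83,30.37) → (187.20,95.28).

Shape 2 is a open polyline drawn with `<path>`. Its stroke #ff0000 means cut at S917, F817. After flipping Y the toolpath is (150.82,86.56) → (69.06,30.76) → (189.96,28.28) → (249.18,79.97).

Shape 3 is a line segment drawn with `<line>`. Its stroke #0000ff means engrave at S351, F3375. After flipping Y the toolpath is (172.08,13.69) → (134.64,17.25).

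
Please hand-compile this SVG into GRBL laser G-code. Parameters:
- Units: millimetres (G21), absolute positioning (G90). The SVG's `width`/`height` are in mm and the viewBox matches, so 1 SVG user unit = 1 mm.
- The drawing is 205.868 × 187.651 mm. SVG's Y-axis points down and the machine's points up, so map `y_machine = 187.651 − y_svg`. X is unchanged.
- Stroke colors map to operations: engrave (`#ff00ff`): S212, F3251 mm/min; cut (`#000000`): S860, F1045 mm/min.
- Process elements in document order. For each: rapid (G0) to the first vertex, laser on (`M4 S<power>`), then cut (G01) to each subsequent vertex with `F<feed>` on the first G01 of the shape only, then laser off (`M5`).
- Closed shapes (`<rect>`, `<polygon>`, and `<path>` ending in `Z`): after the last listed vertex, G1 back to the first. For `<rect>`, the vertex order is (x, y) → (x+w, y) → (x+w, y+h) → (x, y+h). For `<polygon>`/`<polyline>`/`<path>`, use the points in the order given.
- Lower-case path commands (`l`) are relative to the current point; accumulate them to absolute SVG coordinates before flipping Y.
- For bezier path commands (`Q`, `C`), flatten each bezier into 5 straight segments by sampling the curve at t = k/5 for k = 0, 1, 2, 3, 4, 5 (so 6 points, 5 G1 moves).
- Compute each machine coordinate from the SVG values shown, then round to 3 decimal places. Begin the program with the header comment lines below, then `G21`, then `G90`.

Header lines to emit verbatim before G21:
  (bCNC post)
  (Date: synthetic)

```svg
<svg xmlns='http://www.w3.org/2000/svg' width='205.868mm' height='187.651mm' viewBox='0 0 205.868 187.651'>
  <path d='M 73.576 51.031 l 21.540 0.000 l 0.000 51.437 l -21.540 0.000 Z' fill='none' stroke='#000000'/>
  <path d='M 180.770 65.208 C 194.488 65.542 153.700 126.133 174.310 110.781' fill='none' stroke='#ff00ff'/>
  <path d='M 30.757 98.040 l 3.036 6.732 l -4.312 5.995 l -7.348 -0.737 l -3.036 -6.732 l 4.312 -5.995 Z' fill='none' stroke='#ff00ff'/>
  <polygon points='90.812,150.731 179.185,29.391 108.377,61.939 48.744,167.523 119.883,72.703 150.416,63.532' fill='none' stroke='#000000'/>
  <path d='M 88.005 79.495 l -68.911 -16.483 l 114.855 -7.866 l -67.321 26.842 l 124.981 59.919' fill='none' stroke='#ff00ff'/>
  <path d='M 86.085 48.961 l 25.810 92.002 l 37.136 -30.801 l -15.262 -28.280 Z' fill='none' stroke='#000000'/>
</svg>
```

(bCNC post)
(Date: synthetic)
G21
G90
G0 X73.576 Y136.620
M4 S860
G01 X95.116 Y136.620 F1045
G01 X95.116 Y85.183
G01 X73.576 Y85.183
G01 X73.576 Y136.620
M5
G0 X180.770 Y122.443
M4 S212
G01 X183.387 Y116.101 F3251
G01 X178.487 Y101.836
G01 X171.631 Y86.183
G01 X168.385 Y75.682
G01 X174.310 Y76.870
M5
G0 X30.757 Y89.611
M4 S212
G01 X33.793 Y82.879 F3251
G01 X29.481 Y76.884
G01 X22.133 Y77.621
G01 X19.097 Y84.353
G01 X23.409 Y90.348
G01 X30.757 Y89.611
M5
G0 X90.812 Y36.920
M4 S860
G01 X179.185 Y158.260 F1045
G01 X108.377 Y125.712
G01 X48.744 Y20.128
G01 X119.883 Y114.948
G01 X150.416 Y124.119
G01 X90.812 Y36.920
M5
G0 X88.005 Y108.156
M4 S212
G01 X19.094 Y124.639 F3251
G01 X133.949 Y132.505
G01 X66.628 Y105.663
G01 X191.609 Y45.744
M5
G0 X86.085 Y138.690
M4 S860
G01 X111.895 Y46.688 F1045
G01 X149.031 Y77.489
G01 X133.769 Y105.769
G01 X86.085 Y138.690
M5

Since the viewBox matches the mm dimensions, user units are millimetres directly. The only transform is the Y-flip y_m = 187.651 − y_svg.

Shape 1 is a rectangle drawn with `<path>`. Its stroke #000000 means cut at S860, F1045. After flipping Y the toolpath is (73.576,136.620) → (95.116,136.620) → (95.116,85.183) → (73.576,85.183) → (73.576,136.620), returning to the start.

Shape 2 is a cubic bezier drawn with `<path>`. Its stroke #ff00ff means engrave at S212, F3251. After flipping Y the toolpath is (180.770,122.443) → (183.387,116.101) → (178.487,101.836) → (171.631,86.183) → (168.385,75.682) → (174.310,76.870).

Shape 3 is a regular polygon drawn with `<path>`. Its stroke #ff00ff means engrave at S212, F3251. After flipping Y the toolpath is (30.757,89.611) → (33.793,82.879) → (29.481,76.884) → (22.133,77.621) → (19.097,84.353) → (23.409,90.348) → (30.757,89.611), returning to the start.

Shape 4 is a closed polygon drawn with `<polygon>`. Its stroke #000000 means cut at S860, F1045. After flipping Y the toolpath is (90.812,36.920) → (179.185,158.260) → (108.377,125.712) → (48.744,20.128) → (119.883,114.948) → (150.416,124.119) → (90.812,36.920), returning to the start.

Shape 5 is a open polyline drawn with `<path>`. Its stroke #ff00ff means engrave at S212, F3251. After flipping Y the toolpath is (88.005,108.156) → (19.094,124.639) → (133.949,132.505) → (66.628,105.663) → (191.609,45.744).

Shape 6 is a closed polygon drawn with `<path>`. Its stroke #000000 means cut at S860, F1045. After flipping Y the toolpath is (86.085,138.690) → (111.895,46.688) → (149.031,77.489) → (133.769,105.769) → (86.085,138.690), returning to the start.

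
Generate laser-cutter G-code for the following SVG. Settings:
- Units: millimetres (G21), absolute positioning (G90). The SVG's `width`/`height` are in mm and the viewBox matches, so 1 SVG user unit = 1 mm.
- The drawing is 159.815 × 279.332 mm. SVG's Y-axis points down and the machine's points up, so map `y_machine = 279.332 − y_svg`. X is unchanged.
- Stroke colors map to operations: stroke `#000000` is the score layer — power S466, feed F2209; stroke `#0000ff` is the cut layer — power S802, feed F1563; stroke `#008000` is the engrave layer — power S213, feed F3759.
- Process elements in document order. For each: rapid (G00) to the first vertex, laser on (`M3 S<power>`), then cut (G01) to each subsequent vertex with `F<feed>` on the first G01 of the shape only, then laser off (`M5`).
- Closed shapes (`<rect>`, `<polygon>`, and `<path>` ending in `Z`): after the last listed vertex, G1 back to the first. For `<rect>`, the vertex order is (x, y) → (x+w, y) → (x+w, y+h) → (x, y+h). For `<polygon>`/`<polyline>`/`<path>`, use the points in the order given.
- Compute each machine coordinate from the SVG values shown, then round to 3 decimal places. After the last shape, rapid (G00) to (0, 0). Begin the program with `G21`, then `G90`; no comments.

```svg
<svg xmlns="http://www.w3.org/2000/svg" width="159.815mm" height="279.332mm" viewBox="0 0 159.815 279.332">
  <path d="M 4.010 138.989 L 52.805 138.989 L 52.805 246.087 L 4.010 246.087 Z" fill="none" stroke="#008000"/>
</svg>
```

G21
G90
G00 X4.010 Y140.343
M3 S213
G01 X52.805 Y140.343 F3759
G01 X52.805 Y33.245
G01 X4.010 Y33.245
G01 X4.010 Y140.343
M5
G00 X0.000 Y0.000

1 u = 1 mm; y_m = 279.332 − y.

[1] `<path>` rectangle, #008000→engrave S213 F3759: (4.010,140.343) → (52.805,140.343) → (52.805,33.245) → (4.010,33.245) → (4.010,140.343) (closed)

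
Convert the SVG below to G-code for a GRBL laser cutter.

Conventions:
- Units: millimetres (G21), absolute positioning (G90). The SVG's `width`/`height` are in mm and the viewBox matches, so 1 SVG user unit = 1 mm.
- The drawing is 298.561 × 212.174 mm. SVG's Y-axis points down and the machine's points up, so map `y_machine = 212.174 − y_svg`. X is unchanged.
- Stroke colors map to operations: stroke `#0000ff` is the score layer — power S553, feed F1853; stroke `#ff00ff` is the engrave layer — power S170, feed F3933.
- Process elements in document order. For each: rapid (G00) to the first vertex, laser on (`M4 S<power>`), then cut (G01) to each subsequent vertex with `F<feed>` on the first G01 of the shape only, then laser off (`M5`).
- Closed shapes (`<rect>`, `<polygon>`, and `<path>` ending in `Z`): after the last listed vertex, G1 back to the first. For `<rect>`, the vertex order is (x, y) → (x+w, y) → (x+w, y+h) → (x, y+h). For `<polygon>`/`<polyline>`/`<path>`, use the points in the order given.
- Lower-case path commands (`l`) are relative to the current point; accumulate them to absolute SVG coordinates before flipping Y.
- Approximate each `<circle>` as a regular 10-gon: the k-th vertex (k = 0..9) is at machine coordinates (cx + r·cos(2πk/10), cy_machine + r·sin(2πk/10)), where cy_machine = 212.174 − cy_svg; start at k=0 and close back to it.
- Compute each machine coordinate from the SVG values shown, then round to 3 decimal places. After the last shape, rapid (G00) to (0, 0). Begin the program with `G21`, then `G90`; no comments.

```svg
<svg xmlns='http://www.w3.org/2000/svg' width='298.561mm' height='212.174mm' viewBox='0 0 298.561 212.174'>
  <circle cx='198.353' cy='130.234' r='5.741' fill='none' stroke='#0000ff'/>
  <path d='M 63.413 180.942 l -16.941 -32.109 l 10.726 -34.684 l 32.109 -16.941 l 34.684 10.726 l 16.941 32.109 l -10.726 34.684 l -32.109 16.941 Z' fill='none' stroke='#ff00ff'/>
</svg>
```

G21
G90
G00 X204.094 Y81.940
M4 S553
G01 X202.998 Y85.314 F1853
G01 X200.127 Y87.400
G01 X196.579 Y87.400
G01 X193.708 Y85.314
G01 X192.612 Y81.940
G01 X193.708 Y78.566
G01 X196.579 Y76.480
G01 X200.127 Y76.480
G01 X202.998 Y78.566
G01 X204.094 Y81.940
M5
G00 X63.413 Y31.232
M4 S170
G01 X46.472 Y63.341 F3933
G01 X57.198 Y98.025
G01 X89.307 Y114.966
G01 X123.991 Y104.240
G01 X140.932 Y72.131
G01 X130.206 Y37.447
G01 X98.097 Y20.506
G01 X63.413 Y31.232
M5
G00 X0.000 Y0.000

1 u = 1 mm; y_m = 212.174 − y.

[1] `<circle>` circle, #0000ff→score S553 F1853: (204.094,81.940) → (202.998,85.314) → (200.127,87.400) → (196.579,87.400) → (193.708,85.314) → (192.612,81.940) → (193.708,78.566) → (196.579,76.480) → (200.127,76.480) → (202.998,78.566) → (204.094,81.940) (closed)

[2] `<path>` regular polygon, #ff00ff→engrave S170 F3933: (63.413,31.232) → (46.472,63.341) → (57.198,98.025) → (89.307,114.966) → (123.991,104.240) → (140.932,72.131) → (130.206,37.447) → (98.097,20.506) → (63.413,31.232) (closed)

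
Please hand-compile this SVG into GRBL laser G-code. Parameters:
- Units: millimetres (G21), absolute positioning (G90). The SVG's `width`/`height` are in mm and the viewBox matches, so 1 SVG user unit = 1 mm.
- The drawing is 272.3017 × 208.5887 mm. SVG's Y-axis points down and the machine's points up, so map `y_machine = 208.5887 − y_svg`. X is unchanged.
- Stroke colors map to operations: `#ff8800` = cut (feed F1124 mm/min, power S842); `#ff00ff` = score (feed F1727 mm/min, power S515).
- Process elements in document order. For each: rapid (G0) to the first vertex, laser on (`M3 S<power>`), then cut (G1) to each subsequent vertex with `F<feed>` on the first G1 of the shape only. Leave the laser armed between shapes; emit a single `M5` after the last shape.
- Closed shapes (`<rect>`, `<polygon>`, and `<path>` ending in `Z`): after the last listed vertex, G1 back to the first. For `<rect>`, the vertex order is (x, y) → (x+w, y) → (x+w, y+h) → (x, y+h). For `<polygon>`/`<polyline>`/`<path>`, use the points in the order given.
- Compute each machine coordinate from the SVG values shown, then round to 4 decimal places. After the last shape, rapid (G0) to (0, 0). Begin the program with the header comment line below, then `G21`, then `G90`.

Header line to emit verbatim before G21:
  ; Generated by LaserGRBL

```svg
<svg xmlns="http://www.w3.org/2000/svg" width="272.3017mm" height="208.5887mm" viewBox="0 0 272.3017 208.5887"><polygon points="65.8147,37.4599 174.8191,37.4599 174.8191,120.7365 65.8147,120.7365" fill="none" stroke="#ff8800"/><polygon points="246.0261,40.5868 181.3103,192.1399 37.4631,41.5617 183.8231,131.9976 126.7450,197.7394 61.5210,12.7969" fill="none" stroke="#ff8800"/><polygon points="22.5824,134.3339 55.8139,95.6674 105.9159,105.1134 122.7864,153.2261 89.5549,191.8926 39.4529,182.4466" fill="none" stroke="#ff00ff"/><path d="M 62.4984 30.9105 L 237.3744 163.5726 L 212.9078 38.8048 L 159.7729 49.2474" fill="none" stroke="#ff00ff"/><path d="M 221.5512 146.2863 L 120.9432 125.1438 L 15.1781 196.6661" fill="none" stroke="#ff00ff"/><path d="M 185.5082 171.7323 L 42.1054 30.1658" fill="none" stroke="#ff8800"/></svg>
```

1 u = 1 mm; y_m = 208.5887 − y.

[1] `<polygon>` rectangle, #ff8800→cut S842 F1124: (65.8147,171.1288) → (174.8191,171.1288) → (174.8191,87.8522) → (65.8147,87.8522) → (65.8147,171.1288) (closed)

[2] `<polygon>` closed polygon, #ff8800→cut S842 F1124: (246.0261,168.0019) → (181.3103,16.4488) → (37.4631,167.0270) → (183.8231,76.5911) → (126.7450,10.8493) → (61.5210,195.7918) → (246.0261,168.0019) (closed)

[3] `<polygon>` regular polygon, #ff00ff→score S515 F1727: (22.5824,74.2548) → (55.8139,112.9213) → (105.9159,103.4753) → (122.7864,55.3626) → (89.5549,16.6961) → (39.4529,26.1421) → (22.5824,74.2548) (closed)

[4] `<path>` open polyline, #ff00ff→score S515 F1727: (62.4984,177.6782) → (237.3744,45.0161) → (212.9078,169.7839) → (159.7729,159.3413)

[5] `<path>` open polyline, #ff00ff→score S515 F1727: (221.5512,62.3024) → (120.9432,83.4449) → (15.1781,11.9226)

[6] `<path>` line segment, #ff8800→cut S842 F1124: (185.5082,36.8564) → (42.1054,178.4229)

; Generated by LaserGRBL
G21
G90
G0 X65.8147 Y171.1288
M3 S842
G1 X174.8191 Y171.1288 F1124
G1 X174.8191 Y87.8522
G1 X65.8147 Y87.8522
G1 X65.8147 Y171.1288
G0 X246.0261 Y168.0019
M3 S842
G1 X181.3103 Y16.4488 F1124
G1 X37.4631 Y167.0270
G1 X183.8231 Y76.5911
G1 X126.7450 Y10.8493
G1 X61.5210 Y195.7918
G1 X246.0261 Y168.0019
G0 X22.5824 Y74.2548
M3 S515
G1 X55.8139 Y112.9213 F1727
G1 X105.9159 Y103.4753
G1 X122.7864 Y55.3626
G1 X89.5549 Y16.6961
G1 X39.4529 Y26.1421
G1 X22.5824 Y74.2548
G0 X62.4984 Y177.6782
M3 S515
G1 X237.3744 Y45.0161 F1727
G1 X212.9078 Y169.7839
G1 X159.7729 Y159.3413
G0 X221.5512 Y62.3024
M3 S515
G1 X120.9432 Y83.4449 F1727
G1 X15.1781 Y11.9226
G0 X185.5082 Y36.8564
M3 S842
G1 X42.1054 Y178.4229 F1124
M5
G0 X0.0000 Y0.0000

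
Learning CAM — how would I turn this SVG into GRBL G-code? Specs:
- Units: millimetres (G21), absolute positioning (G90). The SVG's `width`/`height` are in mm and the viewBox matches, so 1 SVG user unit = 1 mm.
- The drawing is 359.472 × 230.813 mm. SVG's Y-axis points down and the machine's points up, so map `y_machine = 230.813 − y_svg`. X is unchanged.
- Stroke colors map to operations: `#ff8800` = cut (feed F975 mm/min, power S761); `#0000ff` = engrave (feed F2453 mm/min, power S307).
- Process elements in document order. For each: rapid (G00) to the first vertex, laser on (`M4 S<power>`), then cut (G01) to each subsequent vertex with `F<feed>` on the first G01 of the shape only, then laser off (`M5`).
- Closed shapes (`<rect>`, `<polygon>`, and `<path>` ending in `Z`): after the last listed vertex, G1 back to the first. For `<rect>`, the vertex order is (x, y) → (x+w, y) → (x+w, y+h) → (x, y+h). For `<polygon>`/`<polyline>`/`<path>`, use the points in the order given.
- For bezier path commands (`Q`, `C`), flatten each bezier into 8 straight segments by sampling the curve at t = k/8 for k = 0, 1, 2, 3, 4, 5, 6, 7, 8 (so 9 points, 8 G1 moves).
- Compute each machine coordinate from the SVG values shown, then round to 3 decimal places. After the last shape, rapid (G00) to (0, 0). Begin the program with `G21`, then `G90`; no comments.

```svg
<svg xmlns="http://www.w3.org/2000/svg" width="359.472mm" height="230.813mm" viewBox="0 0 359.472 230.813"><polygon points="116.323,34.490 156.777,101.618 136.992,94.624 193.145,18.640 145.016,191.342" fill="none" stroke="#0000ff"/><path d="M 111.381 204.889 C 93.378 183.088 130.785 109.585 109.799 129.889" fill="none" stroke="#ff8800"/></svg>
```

G21
G90
G00 X116.323 Y196.323
M4 S307
G01 X156.777 Y129.195 F2453
G01 X136.992 Y136.189
G01 X193.145 Y212.173
G01 X145.016 Y39.471
G01 X116.323 Y196.323
M5
G00 X111.381 Y25.924
M4 S761
G01 X107.005 Y36.239 F975
G01 X106.490 Y49.695
G01 X108.502 Y64.589
G01 X111.709 Y79.213
G01 X114.775 Y91.864
G01 X116.368 Y100.837
G01 X115.154 Y104.425
G01 X109.799 Y100.924
M5
G00 X0.000 Y0.000

Since the viewBox matches the mm dimensions, user units are millimetres directly. The only transform is the Y-flip y_m = 230.813 − y_svg.

Shape 1 is a closed polygon drawn with `<polygon>`. Its stroke #0000ff means engrave at S307, F2453. After flipping Y the toolpath is (116.323,196.323) → (156.777,129.195) → (136.992,136.189) → (193.145,212.173) → (145.016,39.471) → (116.323,196.323), returning to the start.

Shape 2 is a cubic bezier drawn with `<path>`. Its stroke #ff8800 means cut at S761, F975. After flipping Y the toolpath is (111.381,25.924) → (107.005,36.239) → (106.490,49.695) → (108.502,64.589) → (111.709,79.213) → (114.775,91.864) → (116.368,100.837) → (115.154,104.425) → (109.799,100.924).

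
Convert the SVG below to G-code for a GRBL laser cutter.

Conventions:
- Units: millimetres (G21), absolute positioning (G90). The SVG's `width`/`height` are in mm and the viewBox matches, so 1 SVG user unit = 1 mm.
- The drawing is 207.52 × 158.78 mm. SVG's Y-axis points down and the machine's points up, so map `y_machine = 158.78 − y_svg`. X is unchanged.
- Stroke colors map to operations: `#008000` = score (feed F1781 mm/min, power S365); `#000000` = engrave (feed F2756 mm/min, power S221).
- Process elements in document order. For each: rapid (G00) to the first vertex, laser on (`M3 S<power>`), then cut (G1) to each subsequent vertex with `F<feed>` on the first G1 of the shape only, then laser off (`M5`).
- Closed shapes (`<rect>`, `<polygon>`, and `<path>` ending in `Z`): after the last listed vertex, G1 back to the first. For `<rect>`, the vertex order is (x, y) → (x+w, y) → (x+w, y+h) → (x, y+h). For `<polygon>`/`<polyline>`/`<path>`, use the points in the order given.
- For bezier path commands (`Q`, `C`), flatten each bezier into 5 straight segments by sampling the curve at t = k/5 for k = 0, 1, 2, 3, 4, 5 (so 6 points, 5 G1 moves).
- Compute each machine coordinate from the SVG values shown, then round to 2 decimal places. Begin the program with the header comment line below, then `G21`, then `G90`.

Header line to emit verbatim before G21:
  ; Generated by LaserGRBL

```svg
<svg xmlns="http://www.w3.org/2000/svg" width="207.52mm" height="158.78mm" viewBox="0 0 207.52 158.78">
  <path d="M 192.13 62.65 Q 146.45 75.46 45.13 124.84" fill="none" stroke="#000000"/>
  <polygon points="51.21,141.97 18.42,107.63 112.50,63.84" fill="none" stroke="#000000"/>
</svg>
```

1 u = 1 mm; y_m = 158.78 − y.

[1] `<path>` quadratic bezier, #000000→engrave S221 F2756: (192.13,96.13) → (171.63,89.54) → (146.68,80.03) → (117.28,67.59) → (83.43,52.23) → (45.13,33.94)

[2] `<polygon>` closed polygon, #000000→engrave S221 F2756: (51.21,16.81) → (18.42,51.15) → (112.50,94.94) → (51.21,16.81) (closed)

; Generated by LaserGRBL
G21
G90
G00 X192.13 Y96.13
M3 S221
G1 X171.63 Y89.54 F2756
G1 X146.68 Y80.03
G1 X117.28 Y67.59
G1 X83.43 Y52.23
G1 X45.13 Y33.94
M5
G00 X51.21 Y16.81
M3 S221
G1 X18.42 Y51.15 F2756
G1 X112.50 Y94.94
G1 X51.21 Y16.81
M5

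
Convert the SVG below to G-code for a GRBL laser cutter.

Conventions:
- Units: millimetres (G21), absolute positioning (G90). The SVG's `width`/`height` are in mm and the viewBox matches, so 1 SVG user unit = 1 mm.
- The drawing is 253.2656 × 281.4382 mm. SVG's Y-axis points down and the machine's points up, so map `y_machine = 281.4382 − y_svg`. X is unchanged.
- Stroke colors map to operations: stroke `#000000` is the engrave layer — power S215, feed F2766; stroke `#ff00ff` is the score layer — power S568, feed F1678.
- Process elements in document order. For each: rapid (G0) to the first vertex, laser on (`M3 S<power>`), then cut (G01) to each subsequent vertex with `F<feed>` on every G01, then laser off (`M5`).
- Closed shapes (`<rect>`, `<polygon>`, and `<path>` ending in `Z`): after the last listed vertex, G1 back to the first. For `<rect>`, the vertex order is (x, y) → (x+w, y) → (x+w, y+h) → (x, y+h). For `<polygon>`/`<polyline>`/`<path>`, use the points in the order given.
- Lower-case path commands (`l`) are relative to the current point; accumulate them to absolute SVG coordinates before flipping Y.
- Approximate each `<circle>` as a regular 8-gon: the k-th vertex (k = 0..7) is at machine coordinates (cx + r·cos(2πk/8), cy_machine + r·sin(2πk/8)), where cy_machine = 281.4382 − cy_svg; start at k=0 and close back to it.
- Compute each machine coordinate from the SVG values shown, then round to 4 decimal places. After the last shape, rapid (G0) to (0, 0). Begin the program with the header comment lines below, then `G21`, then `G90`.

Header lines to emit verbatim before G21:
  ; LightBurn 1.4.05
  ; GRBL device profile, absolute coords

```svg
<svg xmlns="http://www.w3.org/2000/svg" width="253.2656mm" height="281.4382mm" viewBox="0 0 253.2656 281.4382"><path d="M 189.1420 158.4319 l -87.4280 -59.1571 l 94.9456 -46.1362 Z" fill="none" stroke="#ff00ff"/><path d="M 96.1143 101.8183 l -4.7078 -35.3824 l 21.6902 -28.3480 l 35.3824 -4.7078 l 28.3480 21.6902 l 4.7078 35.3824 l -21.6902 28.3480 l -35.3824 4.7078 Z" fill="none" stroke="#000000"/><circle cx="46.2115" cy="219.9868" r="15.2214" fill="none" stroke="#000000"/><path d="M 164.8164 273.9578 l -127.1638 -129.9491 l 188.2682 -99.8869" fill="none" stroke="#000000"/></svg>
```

viewBox `0 0 253.2656 281.4382` with mm width/height → 1 unit = 1 mm. Flip: y_m = 281.4382 − y_svg.

**Shape 1** — `<path>` regular polygon, stroke `#ff00ff` → score (S568, F1678). Machine vertices: (189.1420,123.0063) → (101.7140,182.1634) → (196.6596,228.2996) → (189.1420,123.0063). Closed: final G1 returns to the first vertex.

**Shape 2** — `<path>` regular polygon, stroke `#000000` → engrave (S215, F2766). Machine vertices: (96.1143,179.6199) → (91.4065,215.0023) → (113.0967,243.3503) → (148.4791,248.0581) → (176.8271,226.3679) → (181.5349,190.9855) → (159.8447,162.6375) → (124.4623,157.9297) → (96.1143,179.6199). Closed: final G1 returns to the first vertex.

**Shape 3** — `<circle>` circle, stroke `#000000` → engrave (S215, F2766). Machine vertices: (61.4329,61.4514) → (56.9747,72.2146) → (46.2115,76.6728) → (35.4483,72.2146) → (30.9901,61.4514) → (35.4483,50.6882) → (46.2115,46.2300) → (56.9747,50.6882) → (61.4329,61.4514). Closed: final G1 returns to the first vertex.

**Shape 4** — `<path>` open polyline, stroke `#000000` → engrave (S215, F2766). Machine vertices: (164.8164,7.4804) → (37.6526,137.4295) → (225.9208,237.3164). Open path.

; LightBurn 1.4.05
; GRBL device profile, absolute coords
G21
G90
G0 X189.1420 Y123.0063
M3 S568
G01 X101.7140 Y182.1634 F1678
G01 X196.6596 Y228.2996 F1678
G01 X189.1420 Y123.0063 F1678
M5
G0 X96.1143 Y179.6199
M3 S215
G01 X91.4065 Y215.0023 F2766
G01 X113.0967 Y243.3503 F2766
G01 X148.4791 Y248.0581 F2766
G01 X176.8271 Y226.3679 F2766
G01 X181.5349 Y190.9855 F2766
G01 X159.8447 Y162.6375 F2766
G01 X124.4623 Y157.9297 F2766
G01 X96.1143 Y179.6199 F2766
M5
G0 X61.4329 Y61.4514
M3 S215
G01 X56.9747 Y72.2146 F2766
G01 X46.2115 Y76.6728 F2766
G01 X35.4483 Y72.2146 F2766
G01 X30.9901 Y61.4514 F2766
G01 X35.4483 Y50.6882 F2766
G01 X46.2115 Y46.2300 F2766
G01 X56.9747 Y50.6882 F2766
G01 X61.4329 Y61.4514 F2766
M5
G0 X164.8164 Y7.4804
M3 S215
G01 X37.6526 Y137.4295 F2766
G01 X225.9208 Y237.3164 F2766
M5
G0 X0.0000 Y0.0000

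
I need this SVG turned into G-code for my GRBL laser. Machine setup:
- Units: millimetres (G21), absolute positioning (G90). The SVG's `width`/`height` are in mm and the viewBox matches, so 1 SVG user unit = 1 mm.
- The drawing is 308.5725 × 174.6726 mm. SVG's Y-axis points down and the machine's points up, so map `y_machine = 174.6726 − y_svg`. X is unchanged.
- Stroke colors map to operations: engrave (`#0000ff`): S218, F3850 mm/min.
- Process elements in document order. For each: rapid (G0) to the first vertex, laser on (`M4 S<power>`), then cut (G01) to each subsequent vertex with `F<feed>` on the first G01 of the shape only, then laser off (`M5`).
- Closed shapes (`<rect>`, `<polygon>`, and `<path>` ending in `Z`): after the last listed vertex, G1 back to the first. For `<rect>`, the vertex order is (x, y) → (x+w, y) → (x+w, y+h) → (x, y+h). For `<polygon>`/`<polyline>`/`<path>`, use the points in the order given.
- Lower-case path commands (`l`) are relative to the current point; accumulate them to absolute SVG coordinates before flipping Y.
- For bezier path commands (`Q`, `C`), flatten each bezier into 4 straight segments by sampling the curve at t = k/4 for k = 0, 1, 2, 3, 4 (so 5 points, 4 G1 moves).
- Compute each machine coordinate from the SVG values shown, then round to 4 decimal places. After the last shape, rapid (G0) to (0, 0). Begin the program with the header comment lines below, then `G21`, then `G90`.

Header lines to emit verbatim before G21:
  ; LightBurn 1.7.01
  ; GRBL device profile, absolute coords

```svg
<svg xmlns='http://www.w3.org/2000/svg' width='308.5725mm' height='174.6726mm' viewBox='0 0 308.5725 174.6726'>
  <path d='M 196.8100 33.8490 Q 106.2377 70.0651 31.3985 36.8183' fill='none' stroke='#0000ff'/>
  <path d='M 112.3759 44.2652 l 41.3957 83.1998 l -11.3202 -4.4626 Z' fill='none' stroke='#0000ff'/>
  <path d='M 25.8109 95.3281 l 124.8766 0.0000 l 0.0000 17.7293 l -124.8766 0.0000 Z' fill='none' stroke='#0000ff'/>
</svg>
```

; LightBurn 1.7.01
; GRBL device profile, absolute coords
G21
G90
G0 X196.8100 Y140.8236
M4 S218
G01 X152.5072 Y127.0570 F3850
G01 X110.1710 Y121.9732
G01 X69.8014 Y125.5723
G01 X31.3985 Y137.8543
M5
G0 X112.3759 Y130.4074
M4 S218
G01 X153.7716 Y47.2076 F3850
G01 X142.4514 Y51.6702
G01 X112.3759 Y130.4074
M5
G0 X25.8109 Y79.3445
M4 S218
G01 X150.6875 Y79.3445 F3850
G01 X150.6875 Y61.6152
G01 X25.8109 Y61.6152
G01 X25.8109 Y79.3445
M5
G0 X0.0000 Y0.0000

viewBox `0 0 308.5725 174.6726` with mm width/height → 1 unit = 1 mm. Flip: y_m = 174.6726 − y_svg.

**Shape 1** — `<path>` quadratic bezier, stroke `#0000ff` → engrave (S218, F3850). Control points (SVG): P0=(196.8100,33.8490), P1=(106.2377,70.0651), P2=(31.3985,36.8183); sampled at t=k/4. Machine vertices: (196.8100,140.8236) → (152.5072,127.0570) → (110.1710,121.9732) → (69.8014,125.5723) → (31.3985,137.8543). Open path.

**Shape 2** — `<path>` closed polygon, stroke `#0000ff` → engrave (S218, F3850). Machine vertices: (112.3759,130.4074) → (153.7716,47.2076) → (142.4514,51.6702) → (112.3759,130.4074). Closed: final G1 returns to the first vertex.

**Shape 3** — `<path>` rectangle, stroke `#0000ff` → engrave (S218, F3850). Machine vertices: (25.8109,79.3445) → (150.6875,79.3445) → (150.6875,61.6152) → (25.8109,61.6152) → (25.8109,79.3445). Closed: final G1 returns to the first vertex.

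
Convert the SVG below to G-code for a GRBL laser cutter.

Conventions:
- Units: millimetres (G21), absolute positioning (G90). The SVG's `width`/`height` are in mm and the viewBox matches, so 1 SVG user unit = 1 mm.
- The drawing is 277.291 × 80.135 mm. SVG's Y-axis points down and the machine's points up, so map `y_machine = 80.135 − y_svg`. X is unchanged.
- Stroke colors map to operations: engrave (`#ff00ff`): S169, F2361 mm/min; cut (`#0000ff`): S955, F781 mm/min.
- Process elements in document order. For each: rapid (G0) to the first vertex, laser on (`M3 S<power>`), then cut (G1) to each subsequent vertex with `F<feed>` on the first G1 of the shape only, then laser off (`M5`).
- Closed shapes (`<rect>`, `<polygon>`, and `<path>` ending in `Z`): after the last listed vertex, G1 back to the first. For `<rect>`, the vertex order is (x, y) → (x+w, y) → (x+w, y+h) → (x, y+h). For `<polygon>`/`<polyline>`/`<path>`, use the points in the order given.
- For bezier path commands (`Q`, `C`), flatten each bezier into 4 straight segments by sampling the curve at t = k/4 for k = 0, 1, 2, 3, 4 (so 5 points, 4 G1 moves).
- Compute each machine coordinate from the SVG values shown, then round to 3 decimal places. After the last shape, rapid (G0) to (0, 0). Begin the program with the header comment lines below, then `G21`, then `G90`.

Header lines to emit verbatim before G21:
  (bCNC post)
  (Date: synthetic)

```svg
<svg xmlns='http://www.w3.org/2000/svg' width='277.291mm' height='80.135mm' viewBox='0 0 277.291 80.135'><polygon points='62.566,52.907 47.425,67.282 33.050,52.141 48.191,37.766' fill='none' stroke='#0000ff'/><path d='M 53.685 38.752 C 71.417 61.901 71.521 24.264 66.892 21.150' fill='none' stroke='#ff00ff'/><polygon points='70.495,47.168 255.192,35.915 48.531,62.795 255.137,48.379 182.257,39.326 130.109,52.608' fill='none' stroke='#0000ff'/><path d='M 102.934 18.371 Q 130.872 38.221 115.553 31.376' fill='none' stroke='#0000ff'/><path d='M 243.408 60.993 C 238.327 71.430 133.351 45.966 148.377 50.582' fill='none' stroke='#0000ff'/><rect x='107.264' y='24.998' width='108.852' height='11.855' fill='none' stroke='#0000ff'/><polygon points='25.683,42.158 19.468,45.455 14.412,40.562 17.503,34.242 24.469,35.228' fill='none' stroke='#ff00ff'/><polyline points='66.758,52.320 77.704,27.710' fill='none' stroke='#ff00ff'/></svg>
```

1 u = 1 mm; y_m = 80.135 − y.

[1] `<polygon>` regular polygon, #0000ff→cut S955 F781: (62.566,27.228) → (47.425,12.853) → (33.050,27.994) → (48.191,42.369) → (62.566,27.228) (closed)

[2] `<path>` cubic bezier, #ff00ff→engrave S169 F2361: (53.685,41.383) → (63.880,33.929) → (68.674,40.335) → (69.275,51.666) → (66.892,58.985)

[3] `<polygon>` closed polygon, #0000ff→cut S955 F781: (70.495,32.967) → (255.192,44.220) → (48.531,17.340) → (255.137,31.756) → (182.257,40.809) → (130.109,27.527) → (70.495,32.967) (closed)

[4] `<path>` quadratic bezier, #0000ff→cut S955 F781: (102.934,61.764) → (114.199,53.507) → (120.058,48.588) → (120.509,47.005) → (115.553,48.759)

[5] `<path>` cubic bezier, #0000ff→cut S955 F781: (243.408,19.142) → (224.303,17.015) → (188.352,22.165) → (156.172,28.406) → (148.377,29.553)

[6] `<rect>` rectangle, #0000ff→cut S955 F781: (107.264,55.137) → (216.116,55.137) → (216.116,43.282) → (107.264,43.282) → (107.264,55.137) (closed)

[7] `<polygon>` regular polygon, #ff00ff→engrave S169 F2361: (25.683,37.977) → (19.468,34.680) → (14.412,39.573) → (17.503,45.893) → (24.469,44.907) → (25.683,37.977) (closed)

[8] `<polyline>` line segment, #ff00ff→engrave S169 F2361: (66.758,27.815) → (77.704,52.425)

(bCNC post)
(Date: synthetic)
G21
G90
G0 X62.566 Y27.228
M3 S955
G1 X47.425 Y12.853 F781
G1 X33.050 Y27.994
G1 X48.191 Y42.369
G1 X62.566 Y27.228
M5
G0 X53.685 Y41.383
M3 S169
G1 X63.880 Y33.929 F2361
G1 X68.674 Y40.335
G1 X69.275 Y51.666
G1 X66.892 Y58.985
M5
G0 X70.495 Y32.967
M3 S955
G1 X255.192 Y44.220 F781
G1 X48.531 Y17.340
G1 X255.137 Y31.756
G1 X182.257 Y40.809
G1 X130.109 Y27.527
G1 X70.495 Y32.967
M5
G0 X102.934 Y61.764
M3 S955
G1 X114.199 Y53.507 F781
G1 X120.058 Y48.588
G1 X120.509 Y47.005
G1 X115.553 Y48.759
M5
G0 X243.408 Y19.142
M3 S955
G1 X224.303 Y17.015 F781
G1 X188.352 Y22.165
G1 X156.172 Y28.406
G1 X148.377 Y29.553
M5
G0 X107.264 Y55.137
M3 S955
G1 X216.116 Y55.137 F781
G1 X216.116 Y43.282
G1 X107.264 Y43.282
G1 X107.264 Y55.137
M5
G0 X25.683 Y37.977
M3 S169
G1 X19.468 Y34.680 F2361
G1 X14.412 Y39.573
G1 X17.503 Y45.893
G1 X24.469 Y44.907
G1 X25.683 Y37.977
M5
G0 X66.758 Y27.815
M3 S169
G1 X77.704 Y52.425 F2361
M5
G0 X0.000 Y0.000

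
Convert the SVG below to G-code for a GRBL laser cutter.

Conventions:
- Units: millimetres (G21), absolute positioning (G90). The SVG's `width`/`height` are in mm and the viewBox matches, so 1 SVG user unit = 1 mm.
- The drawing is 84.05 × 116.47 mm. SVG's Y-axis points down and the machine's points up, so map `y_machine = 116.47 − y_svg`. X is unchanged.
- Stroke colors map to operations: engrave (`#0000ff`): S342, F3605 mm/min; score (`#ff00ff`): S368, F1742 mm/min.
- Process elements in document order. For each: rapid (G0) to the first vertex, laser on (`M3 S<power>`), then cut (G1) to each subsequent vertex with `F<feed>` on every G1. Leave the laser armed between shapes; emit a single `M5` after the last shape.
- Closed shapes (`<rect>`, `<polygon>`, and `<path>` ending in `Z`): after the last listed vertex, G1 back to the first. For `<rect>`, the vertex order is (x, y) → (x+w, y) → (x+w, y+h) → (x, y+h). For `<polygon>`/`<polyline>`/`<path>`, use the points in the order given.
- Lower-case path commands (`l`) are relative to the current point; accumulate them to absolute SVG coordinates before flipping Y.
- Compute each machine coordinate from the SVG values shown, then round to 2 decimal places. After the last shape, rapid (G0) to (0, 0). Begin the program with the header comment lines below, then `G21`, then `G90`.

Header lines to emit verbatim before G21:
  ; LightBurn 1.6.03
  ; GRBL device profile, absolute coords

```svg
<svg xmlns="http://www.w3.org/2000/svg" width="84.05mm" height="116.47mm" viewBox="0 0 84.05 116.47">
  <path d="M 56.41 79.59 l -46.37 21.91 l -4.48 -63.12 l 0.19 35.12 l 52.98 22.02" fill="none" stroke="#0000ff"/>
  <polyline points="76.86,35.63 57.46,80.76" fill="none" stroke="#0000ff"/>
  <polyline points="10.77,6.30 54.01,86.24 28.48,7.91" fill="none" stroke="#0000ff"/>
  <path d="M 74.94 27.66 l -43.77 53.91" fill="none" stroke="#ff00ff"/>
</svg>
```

; LightBurn 1.6.03
; GRBL device profile, absolute coords
G21
G90
G0 X56.41 Y36.88
M3 S342
G1 X10.04 Y14.97 F3605
G1 X5.56 Y78.09 F3605
G1 X5.75 Y42.97 F3605
G1 X58.73 Y20.95 F3605
G0 X76.86 Y80.84
M3 S342
G1 X57.46 Y35.71 F3605
G0 X10.77 Y110.17
M3 S342
G1 X54.01 Y30.23 F3605
G1 X28.48 Y108.56 F3605
G0 X74.94 Y88.81
M3 S368
G1 X31.17 Y34.90 F1742
M5
G0 X0.00 Y0.00

viewBox `0 0 84.05 116.47` with mm width/height → 1 unit = 1 mm. Flip: y_m = 116.47 − y_svg.

**Shape 1** — `<path>` open polyline, stroke `#0000ff` → engrave (S342, F3605). Machine vertices: (56.41,36.88) → (10.04,14.97) → (5.56,78.09) → (5.75,42.97) → (58.73,20.95). Open path.

**Shape 2** — `<polyline>` line segment, stroke `#0000ff` → engrave (S342, F3605). Machine vertices: (76.86,80.84) → (57.46,35.71). Open path.

**Shape 3** — `<polyline>` open polyline, stroke `#0000ff` → engrave (S342, F3605). Machine vertices: (10.77,110.17) → (54.01,30.23) → (28.48,108.56). Open path.

**Shape 4** — `<path>` line segment, stroke `#ff00ff` → score (S368, F1742). Machine vertices: (74.94,88.81) → (31.17,34.90). Open path.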